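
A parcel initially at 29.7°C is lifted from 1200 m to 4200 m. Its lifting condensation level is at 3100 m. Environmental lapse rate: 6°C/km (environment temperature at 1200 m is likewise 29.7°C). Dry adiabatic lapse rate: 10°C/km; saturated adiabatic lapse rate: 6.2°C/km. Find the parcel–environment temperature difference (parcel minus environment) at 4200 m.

-7.82°C (parcel cooler than environment)

Parcel:
  From 1200 m to 3100 m (dry): cools by 10 × 1.9 = 19°C, giving 10.7°C.
  From 3100 m to 4200 m (saturated): cools by 6.2 × 1.1 = 6.82°C, giving 3.88°C.
Environment:
  From 1200 m to 4200 m (environment): cools by 6 × 3 = 18°C, giving 11.7°C.
T_parcel − T_env = 3.88 − 11.7 = -7.82°C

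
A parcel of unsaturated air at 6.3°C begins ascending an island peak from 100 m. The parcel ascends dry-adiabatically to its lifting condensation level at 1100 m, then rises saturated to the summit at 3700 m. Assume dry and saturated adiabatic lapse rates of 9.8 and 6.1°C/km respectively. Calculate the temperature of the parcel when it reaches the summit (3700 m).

100–1100 m, dry: Δz = 1 km ⇒ ΔT = -9.8°C; T = -3.5°C
1100–3700 m, saturated: Δz = 2.6 km ⇒ ΔT = -15.86°C; T = -19.36°C

-19.36°C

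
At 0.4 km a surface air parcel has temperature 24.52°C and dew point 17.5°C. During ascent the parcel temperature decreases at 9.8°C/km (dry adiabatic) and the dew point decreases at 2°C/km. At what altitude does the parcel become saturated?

1.3 km

T and T_d converge at 9.8 − 2 = 7.8°C per km
Height above start = (24.52 − 17.5) / 7.8 = 0.9 km
LCL altitude = 400 m + 900 m = 1300 m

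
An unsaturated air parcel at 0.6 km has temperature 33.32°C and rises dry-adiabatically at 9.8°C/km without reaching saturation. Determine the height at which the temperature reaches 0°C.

Height above start = (33.32 − 0) / 9.8 = 3.4 km
Altitude = 600 m + 3400 m = 4000 m

4 km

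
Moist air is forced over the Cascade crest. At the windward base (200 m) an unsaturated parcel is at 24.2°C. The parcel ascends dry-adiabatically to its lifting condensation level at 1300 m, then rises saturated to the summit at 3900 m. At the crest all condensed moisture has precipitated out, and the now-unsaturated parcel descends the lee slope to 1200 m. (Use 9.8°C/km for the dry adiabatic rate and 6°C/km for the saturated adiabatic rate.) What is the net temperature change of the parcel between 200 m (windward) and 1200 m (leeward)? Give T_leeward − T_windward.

+0.08°C

Dry to 1300 m: -9.8 × 1.1 km = -10.78°C, so T = 13.42°C.
Saturated to 3900 m: -6 × 2.6 km = -15.6°C, so T = -2.18°C.
Dry descent to 1200 m: +9.8 × 2.7 km = +26.46°C, so T = 24.28°C.
Net change vs windward start: 24.28 − 24.2 = +0.08°C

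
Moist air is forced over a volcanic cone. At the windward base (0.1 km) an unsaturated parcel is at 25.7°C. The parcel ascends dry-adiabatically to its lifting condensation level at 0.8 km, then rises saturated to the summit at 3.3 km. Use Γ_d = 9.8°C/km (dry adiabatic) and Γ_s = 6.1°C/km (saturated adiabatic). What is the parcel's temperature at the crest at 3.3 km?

100 → 800 m (dry, 9.8°C/km): ΔT = -9.8 × 0.7 = -6.86°C → T = 18.84°C
800 → 3300 m (saturated, 6.1°C/km): ΔT = -6.1 × 2.5 = -15.25°C → T = 3.59°C

3.59°C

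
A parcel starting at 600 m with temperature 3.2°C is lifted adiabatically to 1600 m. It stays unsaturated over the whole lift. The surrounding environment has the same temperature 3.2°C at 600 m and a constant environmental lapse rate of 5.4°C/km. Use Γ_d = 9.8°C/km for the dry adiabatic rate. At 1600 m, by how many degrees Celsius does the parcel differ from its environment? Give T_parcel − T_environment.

-4.4°C (parcel cooler than environment)

Parcel:
  From 600 m to 1600 m (dry): cools by 9.8 × 1 = 9.8°C, giving -6.6°C.
Environment:
  From 600 m to 1600 m (environment): cools by 5.4 × 1 = 5.4°C, giving -2.2°C.
T_parcel − T_env = -6.6 − (-2.2) = -4.4°C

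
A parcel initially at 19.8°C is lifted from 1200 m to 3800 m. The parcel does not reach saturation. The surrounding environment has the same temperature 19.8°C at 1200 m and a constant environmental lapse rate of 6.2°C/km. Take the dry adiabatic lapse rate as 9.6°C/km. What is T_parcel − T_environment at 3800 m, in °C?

Parcel:
  Dry to 3800 m: -9.6 × 2.6 km = -24.96°C, so T = -5.16°C.
Environment:
  Environment to 3800 m: -6.2 × 2.6 km = -16.12°C, so T = 3.68°C.
T_parcel − T_env = -5.16 − 3.68 = -8.84°C

-8.84°C (parcel cooler than environment)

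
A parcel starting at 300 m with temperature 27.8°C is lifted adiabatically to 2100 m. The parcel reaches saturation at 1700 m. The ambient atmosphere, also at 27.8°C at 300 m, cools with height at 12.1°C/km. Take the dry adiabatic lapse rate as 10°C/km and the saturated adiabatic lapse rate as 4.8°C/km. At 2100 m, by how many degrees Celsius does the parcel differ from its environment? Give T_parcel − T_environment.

+5.86°C (parcel warmer than environment)

Parcel:
  300 → 1700 m (dry, 10°C/km): ΔT = -10 × 1.4 = -14°C → T = 13.8°C
  1700 → 2100 m (saturated, 4.8°C/km): ΔT = -4.8 × 0.4 = -1.92°C → T = 11.88°C
Environment:
  300 → 2100 m (environment, 12.1°C/km): ΔT = -12.1 × 1.8 = -21.78°C → T = 6.02°C
T_parcel − T_env = 11.88 − 6.02 = +5.86°C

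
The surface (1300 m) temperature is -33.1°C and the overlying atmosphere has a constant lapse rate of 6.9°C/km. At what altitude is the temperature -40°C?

Height above start = (-33.1 − (-40)) / 6.9 = 1 km
Altitude = 1300 m + 1000 m = 2300 m

2300 m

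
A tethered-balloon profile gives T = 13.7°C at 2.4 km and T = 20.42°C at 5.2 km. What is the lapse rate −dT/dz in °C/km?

Γ = −ΔT/Δz = (13.7 − 20.42) / (5200 − 2400) m
  = -6.72°C / 2.8 km = -2.4°C/km

-2.4°C/km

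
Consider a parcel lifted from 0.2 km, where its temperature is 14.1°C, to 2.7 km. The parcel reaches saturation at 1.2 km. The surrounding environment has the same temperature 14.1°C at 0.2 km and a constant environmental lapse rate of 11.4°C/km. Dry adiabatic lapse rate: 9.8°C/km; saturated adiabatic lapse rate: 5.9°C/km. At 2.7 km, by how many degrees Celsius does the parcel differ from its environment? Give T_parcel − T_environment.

Parcel:
  200 → 1200 m (dry, 9.8°C/km): ΔT = -9.8 × 1 = -9.8°C → T = 4.3°C
  1200 → 2700 m (saturated, 5.9°C/km): ΔT = -5.9 × 1.5 = -8.85°C → T = -4.55°C
Environment:
  200 → 2700 m (environment, 11.4°C/km): ΔT = -11.4 × 2.5 = -28.5°C → T = -14.4°C
T_parcel − T_env = -4.55 − (-14.4) = +9.85°C

+9.85°C (parcel warmer than environment)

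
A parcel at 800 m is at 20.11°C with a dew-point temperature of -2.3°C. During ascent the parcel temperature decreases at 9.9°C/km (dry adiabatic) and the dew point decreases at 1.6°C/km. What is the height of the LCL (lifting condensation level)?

T and T_d converge at 9.9 − 1.6 = 8.3°C per km
Height above start = (20.11 − (-2.3)) / 8.3 = 2.7 km
LCL altitude = 800 m + 2700 m = 3500 m

3500 m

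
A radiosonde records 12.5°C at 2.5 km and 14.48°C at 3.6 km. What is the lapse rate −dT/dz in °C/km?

-1.8°C/km

Γ = −ΔT/Δz = (12.5 − 14.48) / (3600 − 2500) m
  = -1.98°C / 1.1 km = -1.8°C/km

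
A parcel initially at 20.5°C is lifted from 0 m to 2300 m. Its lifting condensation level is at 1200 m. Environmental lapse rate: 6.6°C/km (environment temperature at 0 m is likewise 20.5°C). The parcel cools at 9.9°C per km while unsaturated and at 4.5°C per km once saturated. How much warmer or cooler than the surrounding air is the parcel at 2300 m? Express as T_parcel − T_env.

Parcel:
  Dry to 1200 m: -9.9 × 1.2 km = -11.88°C, so T = 8.62°C.
  Saturated to 2300 m: -4.5 × 1.1 km = -4.95°C, so T = 3.67°C.
Environment:
  Environment to 2300 m: -6.6 × 2.3 km = -15.18°C, so T = 5.32°C.
T_parcel − T_env = 3.67 − 5.32 = -1.65°C

-1.65°C (parcel cooler than environment)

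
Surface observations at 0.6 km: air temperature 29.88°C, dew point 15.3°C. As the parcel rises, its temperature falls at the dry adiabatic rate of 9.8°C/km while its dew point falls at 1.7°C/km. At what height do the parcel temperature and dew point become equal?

T and T_d converge at 9.8 − 1.7 = 8.1°C per km
Height above start = (29.88 − 15.3) / 8.1 = 1.8 km
LCL altitude = 600 m + 1800 m = 2400 m

2.4 km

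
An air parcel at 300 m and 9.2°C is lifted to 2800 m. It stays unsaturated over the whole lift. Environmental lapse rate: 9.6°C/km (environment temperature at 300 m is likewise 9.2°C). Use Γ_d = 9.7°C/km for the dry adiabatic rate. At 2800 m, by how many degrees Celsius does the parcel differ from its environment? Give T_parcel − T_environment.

-0.25°C (parcel cooler than environment)

Parcel:
  300 → 2800 m (dry, 9.7°C/km): ΔT = -9.7 × 2.5 = -24.25°C → T = -15.05°C
Environment:
  300 → 2800 m (environment, 9.6°C/km): ΔT = -9.6 × 2.5 = -24°C → T = -14.8°C
T_parcel − T_env = -15.05 − (-14.8) = -0.25°C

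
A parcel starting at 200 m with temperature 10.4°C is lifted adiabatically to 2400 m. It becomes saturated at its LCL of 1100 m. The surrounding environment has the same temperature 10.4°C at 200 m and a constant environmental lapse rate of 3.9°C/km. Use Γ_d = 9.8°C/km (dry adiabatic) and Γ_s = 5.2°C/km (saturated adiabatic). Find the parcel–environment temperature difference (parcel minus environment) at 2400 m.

Parcel:
  From 200 m to 1100 m (dry): cools by 9.8 × 0.9 = 8.82°C, giving 1.58°C.
  From 1100 m to 2400 m (saturated): cools by 5.2 × 1.3 = 6.76°C, giving -5.18°C.
Environment:
  From 200 m to 2400 m (environment): cools by 3.9 × 2.2 = 8.58°C, giving 1.82°C.
T_parcel − T_env = -5.18 − 1.82 = -7°C

-7°C (parcel cooler than environment)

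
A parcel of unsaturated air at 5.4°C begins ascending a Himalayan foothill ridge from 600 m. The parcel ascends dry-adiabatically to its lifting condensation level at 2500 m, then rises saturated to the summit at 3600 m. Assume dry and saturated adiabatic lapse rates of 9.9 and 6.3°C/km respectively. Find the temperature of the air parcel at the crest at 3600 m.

-20.34°C

600 → 2500 m (dry, 9.9°C/km): ΔT = -9.9 × 1.9 = -18.81°C → T = -13.41°C
2500 → 3600 m (saturated, 6.3°C/km): ΔT = -6.3 × 1.1 = -6.93°C → T = -20.34°C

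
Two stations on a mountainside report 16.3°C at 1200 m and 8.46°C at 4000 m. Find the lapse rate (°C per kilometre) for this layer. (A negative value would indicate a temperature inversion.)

Γ = −ΔT/Δz = (16.3 − 8.46) / (4000 − 1200) m
  = 7.84°C / 2.8 km = 2.8°C/km

2.8°C/km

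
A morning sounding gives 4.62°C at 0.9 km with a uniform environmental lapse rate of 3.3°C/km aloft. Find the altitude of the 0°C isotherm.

Height above start = (4.62 − 0) / 3.3 = 1.4 km
Altitude = 900 m + 1400 m = 2300 m

2.3 km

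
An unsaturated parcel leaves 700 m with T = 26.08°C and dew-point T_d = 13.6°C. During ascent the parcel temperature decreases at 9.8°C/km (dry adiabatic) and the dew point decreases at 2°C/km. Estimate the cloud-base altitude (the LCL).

2300 m

T and T_d converge at 9.8 − 2 = 7.8°C per km
Height above start = (26.08 − 13.6) / 7.8 = 1.6 km
LCL altitude = 700 m + 1600 m = 2300 m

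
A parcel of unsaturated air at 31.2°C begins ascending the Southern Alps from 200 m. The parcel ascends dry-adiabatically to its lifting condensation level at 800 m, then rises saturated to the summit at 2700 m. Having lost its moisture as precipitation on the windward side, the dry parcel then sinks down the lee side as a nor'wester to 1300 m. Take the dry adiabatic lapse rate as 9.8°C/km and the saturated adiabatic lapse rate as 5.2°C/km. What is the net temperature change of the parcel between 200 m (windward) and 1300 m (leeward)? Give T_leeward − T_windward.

-2.04°C

Dry to 800 m: -9.8 × 0.6 km = -5.88°C, so T = 25.32°C.
Saturated to 2700 m: -5.2 × 1.9 km = -9.88°C, so T = 15.44°C.
Dry descent to 1300 m: +9.8 × 1.4 km = +13.72°C, so T = 29.16°C.
Net change vs windward start: 29.16 − 31.2 = -2.04°C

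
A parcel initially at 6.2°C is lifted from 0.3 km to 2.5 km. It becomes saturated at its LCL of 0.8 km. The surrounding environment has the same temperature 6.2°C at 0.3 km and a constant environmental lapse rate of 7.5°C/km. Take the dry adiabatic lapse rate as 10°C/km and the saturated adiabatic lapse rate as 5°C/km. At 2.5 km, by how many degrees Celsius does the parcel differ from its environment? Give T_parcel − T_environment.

+3°C (parcel warmer than environment)

Parcel:
  300–800 m, dry: Δz = 0.5 km ⇒ ΔT = -5°C; T = 1.2°C
  800–2500 m, saturated: Δz = 1.7 km ⇒ ΔT = -8.5°C; T = -7.3°C
Environment:
  300–2500 m, environment: Δz = 2.2 km ⇒ ΔT = -16.5°C; T = -10.3°C
T_parcel − T_env = -7.3 − (-10.3) = +3°C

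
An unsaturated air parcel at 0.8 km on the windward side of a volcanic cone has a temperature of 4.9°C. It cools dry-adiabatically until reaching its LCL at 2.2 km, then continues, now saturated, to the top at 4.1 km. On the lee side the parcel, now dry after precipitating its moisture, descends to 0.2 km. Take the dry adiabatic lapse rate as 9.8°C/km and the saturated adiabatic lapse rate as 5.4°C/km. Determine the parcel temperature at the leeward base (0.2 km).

From 800 m to 2200 m (dry): cools by 9.8 × 1.4 = 13.72°C, giving -8.82°C.
From 2200 m to 4100 m (saturated): cools by 5.4 × 1.9 = 10.26°C, giving -19.08°C.
From 4100 m to 200 m (dry descent): warms by 9.8 × 3.9 = 38.22°C, giving 19.14°C.

19.14°C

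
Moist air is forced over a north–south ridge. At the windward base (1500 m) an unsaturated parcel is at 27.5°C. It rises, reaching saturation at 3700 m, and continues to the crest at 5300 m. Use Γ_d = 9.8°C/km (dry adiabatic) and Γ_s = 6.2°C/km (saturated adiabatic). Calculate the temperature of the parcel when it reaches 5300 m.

-3.98°C

1500–3700 m, dry: Δz = 2.2 km ⇒ ΔT = -21.56°C; T = 5.94°C
3700–5300 m, saturated: Δz = 1.6 km ⇒ ΔT = -9.92°C; T = -3.98°C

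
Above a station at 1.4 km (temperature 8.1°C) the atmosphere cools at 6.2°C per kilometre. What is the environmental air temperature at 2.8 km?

1400–2800 m, environmental: Δz = 1.4 km ⇒ ΔT = -8.68°C; T = -0.58°C

-0.58°C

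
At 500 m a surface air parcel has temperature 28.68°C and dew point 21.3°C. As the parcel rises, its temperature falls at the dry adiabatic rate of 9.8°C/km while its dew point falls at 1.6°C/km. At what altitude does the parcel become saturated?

T and T_d converge at 9.8 − 1.6 = 8.2°C per km
Height above start = (28.68 − 21.3) / 8.2 = 0.9 km
LCL altitude = 500 m + 900 m = 1400 m

1400 m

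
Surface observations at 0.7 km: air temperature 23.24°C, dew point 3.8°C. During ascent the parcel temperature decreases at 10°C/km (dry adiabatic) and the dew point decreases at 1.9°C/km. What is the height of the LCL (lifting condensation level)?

T and T_d converge at 10 − 1.9 = 8.1°C per km
Height above start = (23.24 − 3.8) / 8.1 = 2.4 km
LCL altitude = 700 m + 2400 m = 3100 m

3.1 km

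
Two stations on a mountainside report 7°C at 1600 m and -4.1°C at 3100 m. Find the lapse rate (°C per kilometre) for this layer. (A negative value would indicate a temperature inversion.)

Γ = −ΔT/Δz = (7 − (-4.1)) / (3100 − 1600) m
  = 11.1°C / 1.5 km = 7.4°C/km

7.4°C/km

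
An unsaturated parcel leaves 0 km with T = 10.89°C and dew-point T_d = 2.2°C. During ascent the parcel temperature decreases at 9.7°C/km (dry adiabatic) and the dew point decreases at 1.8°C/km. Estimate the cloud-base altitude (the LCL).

1.1 km

T and T_d converge at 9.7 − 1.8 = 7.9°C per km
Height above start = (10.89 − 2.2) / 7.9 = 1.1 km
LCL altitude = 0 m + 1100 m = 1100 m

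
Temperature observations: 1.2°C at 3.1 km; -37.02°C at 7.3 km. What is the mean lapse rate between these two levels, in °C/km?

9.1°C/km

Γ = −ΔT/Δz = (1.2 − (-37.02)) / (7300 − 3100) m
  = 38.22°C / 4.2 km = 9.1°C/km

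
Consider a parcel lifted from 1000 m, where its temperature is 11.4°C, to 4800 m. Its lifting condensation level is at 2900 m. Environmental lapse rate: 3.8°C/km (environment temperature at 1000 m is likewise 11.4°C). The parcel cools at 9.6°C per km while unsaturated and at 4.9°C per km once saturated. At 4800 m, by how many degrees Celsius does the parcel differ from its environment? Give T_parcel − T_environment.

-13.11°C (parcel cooler than environment)

Parcel:
  1000 → 2900 m (dry, 9.6°C/km): ΔT = -9.6 × 1.9 = -18.24°C → T = -6.84°C
  2900 → 4800 m (saturated, 4.9°C/km): ΔT = -4.9 × 1.9 = -9.31°C → T = -16.15°C
Environment:
  1000 → 4800 m (environment, 3.8°C/km): ΔT = -3.8 × 3.8 = -14.44°C → T = -3.04°C
T_parcel − T_env = -16.15 − (-3.04) = -13.11°C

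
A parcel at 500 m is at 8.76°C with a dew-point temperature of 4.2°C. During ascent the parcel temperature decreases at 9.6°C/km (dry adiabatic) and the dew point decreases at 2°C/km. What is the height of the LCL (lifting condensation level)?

T and T_d converge at 9.6 − 2 = 7.6°C per km
Height above start = (8.76 − 4.2) / 7.6 = 0.6 km
LCL altitude = 500 m + 600 m = 1100 m

1100 m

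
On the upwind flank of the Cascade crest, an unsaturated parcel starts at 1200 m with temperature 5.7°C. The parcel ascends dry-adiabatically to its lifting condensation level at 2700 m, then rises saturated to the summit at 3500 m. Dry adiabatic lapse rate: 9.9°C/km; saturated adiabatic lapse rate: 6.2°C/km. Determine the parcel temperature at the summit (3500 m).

-14.11°C

Dry to 2700 m: -9.9 × 1.5 km = -14.85°C, so T = -9.15°C.
Saturated to 3500 m: -6.2 × 0.8 km = -4.96°C, so T = -14.11°C.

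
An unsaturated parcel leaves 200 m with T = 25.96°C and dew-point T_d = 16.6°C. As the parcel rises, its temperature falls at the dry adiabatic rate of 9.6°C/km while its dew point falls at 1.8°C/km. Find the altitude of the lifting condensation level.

1400 m

T and T_d converge at 9.6 − 1.8 = 7.8°C per km
Height above start = (25.96 − 16.6) / 7.8 = 1.2 km
LCL altitude = 200 m + 1200 m = 1400 m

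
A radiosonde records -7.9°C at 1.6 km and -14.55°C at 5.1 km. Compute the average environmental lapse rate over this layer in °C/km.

1.9°C/km

Γ = −ΔT/Δz = (-7.9 − (-14.55)) / (5100 − 1600) m
  = 6.65°C / 3.5 km = 1.9°C/km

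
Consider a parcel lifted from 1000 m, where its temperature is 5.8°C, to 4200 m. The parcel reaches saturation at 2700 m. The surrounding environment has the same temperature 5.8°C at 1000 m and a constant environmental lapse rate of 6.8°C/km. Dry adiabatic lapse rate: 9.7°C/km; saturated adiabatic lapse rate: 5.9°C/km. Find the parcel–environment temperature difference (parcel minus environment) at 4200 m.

Parcel:
  1000 → 2700 m (dry, 9.7°C/km): ΔT = -9.7 × 1.7 = -16.49°C → T = -10.69°C
  2700 → 4200 m (saturated, 5.9°C/km): ΔT = -5.9 × 1.5 = -8.85°C → T = -19.54°C
Environment:
  1000 → 4200 m (environment, 6.8°C/km): ΔT = -6.8 × 3.2 = -21.76°C → T = -15.96°C
T_parcel − T_env = -19.54 − (-15.96) = -3.58°C

-3.58°C (parcel cooler than environment)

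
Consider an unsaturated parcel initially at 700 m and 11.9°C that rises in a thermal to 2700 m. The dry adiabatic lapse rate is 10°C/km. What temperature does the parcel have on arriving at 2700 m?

-8.1°C

From 700 m to 2700 m (dry adiabatic): cools by 10 × 2 = 20°C, giving -8.1°C.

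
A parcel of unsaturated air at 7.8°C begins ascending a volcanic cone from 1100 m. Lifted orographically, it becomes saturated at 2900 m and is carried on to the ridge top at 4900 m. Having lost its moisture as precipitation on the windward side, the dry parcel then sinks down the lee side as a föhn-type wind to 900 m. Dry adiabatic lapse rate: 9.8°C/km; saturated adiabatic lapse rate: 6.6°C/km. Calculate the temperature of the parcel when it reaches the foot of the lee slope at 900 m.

1100 → 2900 m (dry, 9.8°C/km): ΔT = -9.8 × 1.8 = -17.64°C → T = -9.84°C
2900 → 4900 m (saturated, 6.6°C/km): ΔT = -6.6 × 2 = -13.2°C → T = -23.04°C
4900 → 900 m (dry descent, 9.8°C/km): ΔT = +9.8 × 4 = +39.2°C → T = 16.16°C

16.16°C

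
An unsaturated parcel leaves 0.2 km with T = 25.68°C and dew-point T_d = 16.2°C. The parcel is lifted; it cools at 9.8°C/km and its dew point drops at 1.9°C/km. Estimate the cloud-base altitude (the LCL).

1.4 km

T and T_d converge at 9.8 − 1.9 = 7.9°C per km
Height above start = (25.68 − 16.2) / 7.9 = 1.2 km
LCL altitude = 200 m + 1200 m = 1400 m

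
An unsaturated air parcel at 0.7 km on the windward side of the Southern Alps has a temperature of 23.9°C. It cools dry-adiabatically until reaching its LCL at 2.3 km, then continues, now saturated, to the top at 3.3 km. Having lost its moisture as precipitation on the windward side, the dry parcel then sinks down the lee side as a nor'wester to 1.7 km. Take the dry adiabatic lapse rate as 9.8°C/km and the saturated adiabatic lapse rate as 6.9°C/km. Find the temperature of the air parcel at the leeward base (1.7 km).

17°C

Dry to 2300 m: -9.8 × 1.6 km = -15.68°C, so T = 8.22°C.
Saturated to 3300 m: -6.9 × 1 km = -6.9°C, so T = 1.32°C.
Dry descent to 1700 m: +9.8 × 1.6 km = +15.68°C, so T = 17°C.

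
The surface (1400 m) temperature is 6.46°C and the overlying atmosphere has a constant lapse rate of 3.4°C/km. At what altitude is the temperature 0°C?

Height above start = (6.46 − 0) / 3.4 = 1.9 km
Altitude = 1400 m + 1900 m = 3300 m

3300 m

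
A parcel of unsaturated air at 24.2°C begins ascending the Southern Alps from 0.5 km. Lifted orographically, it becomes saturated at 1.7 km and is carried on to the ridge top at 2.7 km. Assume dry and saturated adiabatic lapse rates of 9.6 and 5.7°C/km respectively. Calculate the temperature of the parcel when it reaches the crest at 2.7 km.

From 500 m to 1700 m (dry): cools by 9.6 × 1.2 = 11.52°C, giving 12.68°C.
From 1700 m to 2700 m (saturated): cools by 5.7 × 1 = 5.7°C, giving 6.98°C.

6.98°C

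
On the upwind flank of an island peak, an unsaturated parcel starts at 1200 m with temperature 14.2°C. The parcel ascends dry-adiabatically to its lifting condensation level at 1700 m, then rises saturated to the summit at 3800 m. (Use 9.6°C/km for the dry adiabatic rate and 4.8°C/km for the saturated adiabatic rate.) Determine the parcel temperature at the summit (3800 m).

1200 → 1700 m (dry, 9.6°C/km): ΔT = -9.6 × 0.5 = -4.8°C → T = 9.4°C
1700 → 3800 m (saturated, 4.8°C/km): ΔT = -4.8 × 2.1 = -10.08°C → T = -0.68°C

-0.68°C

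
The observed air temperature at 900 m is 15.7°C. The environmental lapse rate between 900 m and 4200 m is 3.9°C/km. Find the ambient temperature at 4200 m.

From 900 m to 4200 m (environmental): cools by 3.9 × 3.3 = 12.87°C, giving 2.83°C.

2.83°C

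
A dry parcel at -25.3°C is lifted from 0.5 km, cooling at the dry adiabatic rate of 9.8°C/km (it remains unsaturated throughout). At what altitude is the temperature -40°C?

Height above start = (-25.3 − (-40)) / 9.8 = 1.5 km
Altitude = 500 m + 1500 m = 2000 m

2 km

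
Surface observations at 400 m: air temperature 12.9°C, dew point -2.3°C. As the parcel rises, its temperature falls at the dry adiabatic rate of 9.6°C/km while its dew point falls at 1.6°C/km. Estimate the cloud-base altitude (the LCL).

2300 m

T and T_d converge at 9.6 − 1.6 = 8°C per km
Height above start = (12.9 − (-2.3)) / 8 = 1.9 km
LCL altitude = 400 m + 1900 m = 2300 m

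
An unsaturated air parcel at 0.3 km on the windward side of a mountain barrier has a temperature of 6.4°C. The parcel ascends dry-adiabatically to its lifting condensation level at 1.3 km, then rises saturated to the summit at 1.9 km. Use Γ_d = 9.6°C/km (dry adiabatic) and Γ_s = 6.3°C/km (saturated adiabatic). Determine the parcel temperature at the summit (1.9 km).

300 → 1300 m (dry, 9.6°C/km): ΔT = -9.6 × 1 = -9.6°C → T = -3.2°C
1300 → 1900 m (saturated, 6.3°C/km): ΔT = -6.3 × 0.6 = -3.78°C → T = -6.98°C

-6.98°C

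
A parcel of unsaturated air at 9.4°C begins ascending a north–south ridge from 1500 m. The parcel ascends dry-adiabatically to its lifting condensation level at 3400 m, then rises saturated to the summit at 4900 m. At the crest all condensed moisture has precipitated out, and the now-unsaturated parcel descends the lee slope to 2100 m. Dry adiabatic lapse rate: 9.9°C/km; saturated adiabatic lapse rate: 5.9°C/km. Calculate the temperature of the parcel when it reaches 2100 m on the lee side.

From 1500 m to 3400 m (dry): cools by 9.9 × 1.9 = 18.81°C, giving -9.41°C.
From 3400 m to 4900 m (saturated): cools by 5.9 × 1.5 = 8.85°C, giving -18.26°C.
From 4900 m to 2100 m (dry descent): warms by 9.9 × 2.8 = 27.72°C, giving 9.46°C.

9.46°C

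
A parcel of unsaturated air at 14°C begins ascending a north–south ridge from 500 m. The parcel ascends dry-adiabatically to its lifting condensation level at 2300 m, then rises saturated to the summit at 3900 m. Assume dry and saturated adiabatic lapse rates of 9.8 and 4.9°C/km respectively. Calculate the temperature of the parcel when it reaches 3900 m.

Dry to 2300 m: -9.8 × 1.8 km = -17.64°C, so T = -3.64°C.
Saturated to 3900 m: -4.9 × 1.6 km = -7.84°C, so T = -11.48°C.

-11.48°C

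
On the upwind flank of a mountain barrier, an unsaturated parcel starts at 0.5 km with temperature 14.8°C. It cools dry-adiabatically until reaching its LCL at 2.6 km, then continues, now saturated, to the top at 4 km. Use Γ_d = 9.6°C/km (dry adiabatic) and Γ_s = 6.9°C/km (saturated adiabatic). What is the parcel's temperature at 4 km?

-15.02°C

From 500 m to 2600 m (dry): cools by 9.6 × 2.1 = 20.16°C, giving -5.36°C.
From 2600 m to 4000 m (saturated): cools by 6.9 × 1.4 = 9.66°C, giving -15.02°C.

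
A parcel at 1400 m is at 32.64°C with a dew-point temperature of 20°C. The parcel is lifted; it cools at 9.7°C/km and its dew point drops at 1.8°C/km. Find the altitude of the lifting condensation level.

3000 m

T and T_d converge at 9.7 − 1.8 = 7.9°C per km
Height above start = (32.64 − 20) / 7.9 = 1.6 km
LCL altitude = 1400 m + 1600 m = 3000 m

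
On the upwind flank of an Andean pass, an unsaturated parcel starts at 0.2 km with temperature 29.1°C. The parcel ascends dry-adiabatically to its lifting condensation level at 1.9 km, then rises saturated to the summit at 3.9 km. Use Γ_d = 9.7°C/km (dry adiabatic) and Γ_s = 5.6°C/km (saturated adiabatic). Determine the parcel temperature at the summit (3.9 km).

1.41°C

200 → 1900 m (dry, 9.7°C/km): ΔT = -9.7 × 1.7 = -16.49°C → T = 12.61°C
1900 → 3900 m (saturated, 5.6°C/km): ΔT = -5.6 × 2 = -11.2°C → T = 1.41°C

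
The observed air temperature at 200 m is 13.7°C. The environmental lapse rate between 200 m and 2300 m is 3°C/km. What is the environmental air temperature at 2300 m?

200–2300 m, environmental: Δz = 2.1 km ⇒ ΔT = -6.3°C; T = 7.4°C

7.4°C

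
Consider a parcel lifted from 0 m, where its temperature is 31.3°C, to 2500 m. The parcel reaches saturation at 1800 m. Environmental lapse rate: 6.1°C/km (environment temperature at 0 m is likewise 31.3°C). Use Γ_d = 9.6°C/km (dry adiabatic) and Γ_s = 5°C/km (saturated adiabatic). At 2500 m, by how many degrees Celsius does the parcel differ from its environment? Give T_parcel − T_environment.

-5.53°C (parcel cooler than environment)

Parcel:
  Dry to 1800 m: -9.6 × 1.8 km = -17.28°C, so T = 14.02°C.
  Saturated to 2500 m: -5 × 0.7 km = -3.5°C, so T = 10.52°C.
Environment:
  Environment to 2500 m: -6.1 × 2.5 km = -15.25°C, so T = 16.05°C.
T_parcel − T_env = 10.52 − 16.05 = -5.53°C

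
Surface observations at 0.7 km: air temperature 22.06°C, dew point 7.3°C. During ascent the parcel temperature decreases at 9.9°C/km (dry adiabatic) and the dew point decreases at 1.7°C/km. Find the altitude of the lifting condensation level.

T and T_d converge at 9.9 − 1.7 = 8.2°C per km
Height above start = (22.06 − 7.3) / 8.2 = 1.8 km
LCL altitude = 700 m + 1800 m = 2500 m

2.5 km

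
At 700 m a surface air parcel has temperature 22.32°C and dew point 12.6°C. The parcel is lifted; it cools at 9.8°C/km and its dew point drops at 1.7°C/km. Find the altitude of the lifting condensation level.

T and T_d converge at 9.8 − 1.7 = 8.1°C per km
Height above start = (22.32 − 12.6) / 8.1 = 1.2 km
LCL altitude = 700 m + 1200 m = 1900 m

1900 m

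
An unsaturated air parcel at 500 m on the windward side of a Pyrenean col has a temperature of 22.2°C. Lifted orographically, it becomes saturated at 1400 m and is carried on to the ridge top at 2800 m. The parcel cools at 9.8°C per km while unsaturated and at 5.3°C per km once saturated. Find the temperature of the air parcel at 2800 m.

5.96°C

Dry to 1400 m: -9.8 × 0.9 km = -8.82°C, so T = 13.38°C.
Saturated to 2800 m: -5.3 × 1.4 km = -7.42°C, so T = 5.96°C.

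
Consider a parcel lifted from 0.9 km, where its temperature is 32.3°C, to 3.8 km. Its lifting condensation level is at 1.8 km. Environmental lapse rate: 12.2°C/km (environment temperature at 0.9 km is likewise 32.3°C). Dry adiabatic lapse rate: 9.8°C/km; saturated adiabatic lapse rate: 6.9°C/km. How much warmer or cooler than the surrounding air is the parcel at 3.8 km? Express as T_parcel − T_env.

Parcel:
  900–1800 m, dry: Δz = 0.9 km ⇒ ΔT = -8.82°C; T = 23.48°C
  1800–3800 m, saturated: Δz = 2 km ⇒ ΔT = -13.8°C; T = 9.68°C
Environment:
  900–3800 m, environment: Δz = 2.9 km ⇒ ΔT = -35.38°C; T = -3.08°C
T_parcel − T_env = 9.68 − (-3.08) = +12.76°C

+12.76°C (parcel warmer than environment)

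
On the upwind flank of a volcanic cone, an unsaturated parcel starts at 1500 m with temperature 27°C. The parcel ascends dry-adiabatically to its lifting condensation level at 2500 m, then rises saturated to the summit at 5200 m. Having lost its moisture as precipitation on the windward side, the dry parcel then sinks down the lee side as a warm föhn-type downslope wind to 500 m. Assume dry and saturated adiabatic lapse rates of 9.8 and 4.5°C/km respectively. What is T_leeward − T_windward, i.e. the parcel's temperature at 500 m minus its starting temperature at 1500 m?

1500 → 2500 m (dry, 9.8°C/km): ΔT = -9.8 × 1 = -9.8°C → T = 17.2°C
2500 → 5200 m (saturated, 4.5°C/km): ΔT = -4.5 × 2.7 = -12.15°C → T = 5.05°C
5200 → 500 m (dry descent, 9.8°C/km): ΔT = +9.8 × 4.7 = +46.06°C → T = 51.11°C
Net change vs windward start: 51.11 − 27 = +24.11°C

+24.11°C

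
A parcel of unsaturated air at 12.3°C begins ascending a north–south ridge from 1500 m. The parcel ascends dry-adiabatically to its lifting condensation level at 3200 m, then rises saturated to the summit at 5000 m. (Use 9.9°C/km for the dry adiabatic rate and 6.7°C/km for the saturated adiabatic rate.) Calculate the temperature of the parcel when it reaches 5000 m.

-16.59°C

Dry to 3200 m: -9.9 × 1.7 km = -16.83°C, so T = -4.53°C.
Saturated to 5000 m: -6.7 × 1.8 km = -12.06°C, so T = -16.59°C.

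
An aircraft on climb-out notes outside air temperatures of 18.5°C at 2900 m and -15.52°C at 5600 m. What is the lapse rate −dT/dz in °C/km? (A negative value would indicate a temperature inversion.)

12.6°C/km

Γ = −ΔT/Δz = (18.5 − (-15.52)) / (5600 − 2900) m
  = 34.02°C / 2.7 km = 12.6°C/km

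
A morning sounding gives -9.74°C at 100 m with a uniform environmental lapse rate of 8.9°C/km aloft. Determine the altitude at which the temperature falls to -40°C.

3500 m

Height above start = (-9.74 − (-40)) / 8.9 = 3.4 km
Altitude = 100 m + 3400 m = 3500 m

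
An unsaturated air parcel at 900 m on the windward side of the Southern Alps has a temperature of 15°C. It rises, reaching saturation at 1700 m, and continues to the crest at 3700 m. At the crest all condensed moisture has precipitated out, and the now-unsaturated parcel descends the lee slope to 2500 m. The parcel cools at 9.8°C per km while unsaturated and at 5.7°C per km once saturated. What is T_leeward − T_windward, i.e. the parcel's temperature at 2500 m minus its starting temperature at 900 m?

Dry to 1700 m: -9.8 × 0.8 km = -7.84°C, so T = 7.16°C.
Saturated to 3700 m: -5.7 × 2 km = -11.4°C, so T = -4.24°C.
Dry descent to 2500 m: +9.8 × 1.2 km = +11.76°C, so T = 7.52°C.
Net change vs windward start: 7.52 − 15 = -7.48°C

-7.48°C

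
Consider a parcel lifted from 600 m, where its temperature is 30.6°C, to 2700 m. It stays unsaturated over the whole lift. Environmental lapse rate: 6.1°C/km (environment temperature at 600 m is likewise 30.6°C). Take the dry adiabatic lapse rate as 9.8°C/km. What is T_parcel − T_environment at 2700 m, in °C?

-7.77°C (parcel cooler than environment)

Parcel:
  600 → 2700 m (dry, 9.8°C/km): ΔT = -9.8 × 2.1 = -20.58°C → T = 10.02°C
Environment:
  600 → 2700 m (environment, 6.1°C/km): ΔT = -6.1 × 2.1 = -12.81°C → T = 17.79°C
T_parcel − T_env = 10.02 − 17.79 = -7.77°C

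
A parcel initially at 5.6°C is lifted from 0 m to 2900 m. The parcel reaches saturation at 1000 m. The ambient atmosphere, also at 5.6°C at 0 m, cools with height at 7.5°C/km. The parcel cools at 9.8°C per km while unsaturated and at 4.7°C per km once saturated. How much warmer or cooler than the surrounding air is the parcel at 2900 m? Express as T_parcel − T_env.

Parcel:
  From 0 m to 1000 m (dry): cools by 9.8 × 1 = 9.8°C, giving -4.2°C.
  From 1000 m to 2900 m (saturated): cools by 4.7 × 1.9 = 8.93°C, giving -13.13°C.
Environment:
  From 0 m to 2900 m (environment): cools by 7.5 × 2.9 = 21.75°C, giving -16.15°C.
T_parcel − T_env = -13.13 − (-16.15) = +3.02°C

+3.02°C (parcel warmer than environment)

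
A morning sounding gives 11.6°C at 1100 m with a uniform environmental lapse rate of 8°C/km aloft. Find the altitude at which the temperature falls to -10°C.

Height above start = (11.6 − (-10)) / 8 = 2.7 km
Altitude = 1100 m + 2700 m = 3800 m

3800 m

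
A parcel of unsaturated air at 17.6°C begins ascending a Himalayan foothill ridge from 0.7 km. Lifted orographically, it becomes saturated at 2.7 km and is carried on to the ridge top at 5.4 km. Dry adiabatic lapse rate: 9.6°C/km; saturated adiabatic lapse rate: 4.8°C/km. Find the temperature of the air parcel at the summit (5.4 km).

-14.56°C

Dry to 2700 m: -9.6 × 2 km = -19.2°C, so T = -1.6°C.
Saturated to 5400 m: -4.8 × 2.7 km = -12.96°C, so T = -14.56°C.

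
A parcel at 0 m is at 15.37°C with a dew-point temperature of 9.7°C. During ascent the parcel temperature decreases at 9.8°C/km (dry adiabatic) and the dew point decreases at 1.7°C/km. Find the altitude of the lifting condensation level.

700 m

T and T_d converge at 9.8 − 1.7 = 8.1°C per km
Height above start = (15.37 − 9.7) / 8.1 = 0.7 km
LCL altitude = 0 m + 700 m = 700 m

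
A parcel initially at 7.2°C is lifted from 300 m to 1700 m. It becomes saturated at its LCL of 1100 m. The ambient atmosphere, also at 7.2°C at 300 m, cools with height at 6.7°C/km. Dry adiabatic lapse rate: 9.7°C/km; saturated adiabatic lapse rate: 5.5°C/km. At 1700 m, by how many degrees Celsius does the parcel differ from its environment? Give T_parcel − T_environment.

Parcel:
  300 → 1100 m (dry, 9.7°C/km): ΔT = -9.7 × 0.8 = -7.76°C → T = -0.56°C
  1100 → 1700 m (saturated, 5.5°C/km): ΔT = -5.5 × 0.6 = -3.3°C → T = -3.86°C
Environment:
  300 → 1700 m (environment, 6.7°C/km): ΔT = -6.7 × 1.4 = -9.38°C → T = -2.18°C
T_parcel − T_env = -3.86 − (-2.18) = -1.68°C

-1.68°C (parcel cooler than environment)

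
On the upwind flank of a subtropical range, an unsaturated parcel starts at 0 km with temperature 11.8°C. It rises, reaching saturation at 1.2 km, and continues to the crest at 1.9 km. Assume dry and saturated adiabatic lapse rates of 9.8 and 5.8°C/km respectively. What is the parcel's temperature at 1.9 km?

-4.02°C

0 → 1200 m (dry, 9.8°C/km): ΔT = -9.8 × 1.2 = -11.76°C → T = 0.04°C
1200 → 1900 m (saturated, 5.8°C/km): ΔT = -5.8 × 0.7 = -4.06°C → T = -4.02°C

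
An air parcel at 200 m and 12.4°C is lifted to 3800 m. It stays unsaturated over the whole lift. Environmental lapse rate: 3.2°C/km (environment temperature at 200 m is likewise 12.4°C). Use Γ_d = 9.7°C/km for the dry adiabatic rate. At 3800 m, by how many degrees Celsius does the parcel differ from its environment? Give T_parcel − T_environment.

-23.4°C (parcel cooler than environment)

Parcel:
  200 → 3800 m (dry, 9.7°C/km): ΔT = -9.7 × 3.6 = -34.92°C → T = -22.52°C
Environment:
  200 → 3800 m (environment, 3.2°C/km): ΔT = -3.2 × 3.6 = -11.52°C → T = 0.88°C
T_parcel − T_env = -22.52 − 0.88 = -23.4°C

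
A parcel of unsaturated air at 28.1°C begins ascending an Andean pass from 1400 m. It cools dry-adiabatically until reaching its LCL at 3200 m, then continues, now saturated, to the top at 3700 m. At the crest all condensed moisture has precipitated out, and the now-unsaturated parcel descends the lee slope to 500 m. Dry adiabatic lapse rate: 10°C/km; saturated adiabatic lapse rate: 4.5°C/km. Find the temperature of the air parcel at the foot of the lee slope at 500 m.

39.85°C

1400 → 3200 m (dry, 10°C/km): ΔT = -10 × 1.8 = -18°C → T = 10.1°C
3200 → 3700 m (saturated, 4.5°C/km): ΔT = -4.5 × 0.5 = -2.25°C → T = 7.85°C
3700 → 500 m (dry descent, 10°C/km): ΔT = +10 × 3.2 = +32°C → T = 39.85°C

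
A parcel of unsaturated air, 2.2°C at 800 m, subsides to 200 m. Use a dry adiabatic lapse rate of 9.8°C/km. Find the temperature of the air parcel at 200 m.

8.08°C

Dry adiabatic to 200 m: +9.8 × 0.6 km = +5.88°C, so T = 8.08°C.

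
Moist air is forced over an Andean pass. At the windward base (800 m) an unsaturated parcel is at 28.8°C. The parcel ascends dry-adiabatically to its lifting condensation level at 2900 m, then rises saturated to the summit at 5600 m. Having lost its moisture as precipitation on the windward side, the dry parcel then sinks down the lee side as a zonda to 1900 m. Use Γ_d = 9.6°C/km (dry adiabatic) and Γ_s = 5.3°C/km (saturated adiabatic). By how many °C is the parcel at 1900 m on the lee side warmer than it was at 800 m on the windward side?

+1.05°C

800 → 2900 m (dry, 9.6°C/km): ΔT = -9.6 × 2.1 = -20.16°C → T = 8.64°C
2900 → 5600 m (saturated, 5.3°C/km): ΔT = -5.3 × 2.7 = -14.31°C → T = -5.67°C
5600 → 1900 m (dry descent, 9.6°C/km): ΔT = +9.6 × 3.7 = +35.52°C → T = 29.85°C
Net change vs windward start: 29.85 − 28.8 = +1.05°C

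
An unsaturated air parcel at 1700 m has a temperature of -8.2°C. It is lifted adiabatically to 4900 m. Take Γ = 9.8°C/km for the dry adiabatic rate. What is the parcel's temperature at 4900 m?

-39.56°C

From 1700 m to 4900 m (dry adiabatic): cools by 9.8 × 3.2 = 31.36°C, giving -39.56°C.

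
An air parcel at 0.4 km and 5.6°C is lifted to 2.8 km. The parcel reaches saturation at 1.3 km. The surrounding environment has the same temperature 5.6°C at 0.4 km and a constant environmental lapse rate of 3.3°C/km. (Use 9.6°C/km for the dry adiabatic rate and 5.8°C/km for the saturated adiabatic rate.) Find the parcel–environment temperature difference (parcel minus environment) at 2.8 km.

-9.42°C (parcel cooler than environment)

Parcel:
  400 → 1300 m (dry, 9.6°C/km): ΔT = -9.6 × 0.9 = -8.64°C → T = -3.04°C
  1300 → 2800 m (saturated, 5.8°C/km): ΔT = -5.8 × 1.5 = -8.7°C → T = -11.74°C
Environment:
  400 → 2800 m (environment, 3.3°C/km): ΔT = -3.3 × 2.4 = -7.92°C → T = -2.32°C
T_parcel − T_env = -11.74 − (-2.32) = -9.42°C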